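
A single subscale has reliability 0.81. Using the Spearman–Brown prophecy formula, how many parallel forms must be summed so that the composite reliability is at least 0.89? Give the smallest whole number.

k ≥ ρ*(1−ρ₁)/(ρ₁(1−ρ*)) = 0.89·0.19 / (0.81·0.11) = 1.898.
Smallest integer k = 2.

2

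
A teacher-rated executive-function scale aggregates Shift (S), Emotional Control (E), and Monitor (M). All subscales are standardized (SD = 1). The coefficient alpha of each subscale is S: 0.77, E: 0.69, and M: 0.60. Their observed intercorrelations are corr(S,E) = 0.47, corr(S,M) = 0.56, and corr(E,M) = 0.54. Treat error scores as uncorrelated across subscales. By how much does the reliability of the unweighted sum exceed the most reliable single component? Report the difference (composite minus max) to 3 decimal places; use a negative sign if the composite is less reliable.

0.077

Var(sum) = 3 + 3.14 = 6.14; true-score variance = 2.06 + 3.14 = 5.2; composite reliability = 0.8469.
Max component reliability = 0.7700.
Difference = 0.8469 − 0.7700 = 0.077.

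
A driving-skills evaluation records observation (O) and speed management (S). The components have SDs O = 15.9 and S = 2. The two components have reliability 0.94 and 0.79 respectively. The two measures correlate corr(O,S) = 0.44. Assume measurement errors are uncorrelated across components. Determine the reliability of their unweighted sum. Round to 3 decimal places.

0.944

Var(O+S) = 15.9² + 2² + 2·[15.9·2·0.44] = 256.81 + 27.984 = 284.794.
Under uncorrelated errors the observed covariances equal the true-score covariances, so only the own-variance terms attenuate.
True-score variance = [15.9²·0.94 + 2²·0.79] + 27.984 = 240.801 + 27.984 = 268.785.
Reliability = 268.785 / 284.794 = 0.944.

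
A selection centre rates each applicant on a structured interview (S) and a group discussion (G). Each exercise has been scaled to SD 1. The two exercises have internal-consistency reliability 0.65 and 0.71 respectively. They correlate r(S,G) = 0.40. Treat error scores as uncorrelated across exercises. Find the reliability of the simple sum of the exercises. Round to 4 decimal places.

Var(S+G) = 2 + 2·[0.40] = 2 + 0.8 = 2.8.
Because errors are independent across components, Cov(Tᵢ,Tⱼ) = Cov(Xᵢ,Xⱼ); the off-diagonal part of the true-score variance is the same as above.
True-score variance = [0.65 + 0.71] + 0.8 = 1.36 + 0.8 = 2.16.
Reliability = 2.16 / 2.8 = 0.7714.

0.7714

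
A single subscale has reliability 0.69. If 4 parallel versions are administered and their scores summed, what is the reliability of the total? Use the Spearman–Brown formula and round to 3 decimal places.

ρ_k = kρ / (1 + (k−1)ρ) = 4·0.69 / (1 + 3·0.69) = 2.760 / 3.070 = 0.899.

0.899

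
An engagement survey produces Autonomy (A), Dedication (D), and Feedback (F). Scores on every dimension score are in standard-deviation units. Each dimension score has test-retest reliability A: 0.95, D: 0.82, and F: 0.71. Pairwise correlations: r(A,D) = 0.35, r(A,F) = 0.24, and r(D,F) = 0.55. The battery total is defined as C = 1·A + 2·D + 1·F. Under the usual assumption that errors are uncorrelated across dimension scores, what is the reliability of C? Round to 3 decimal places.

Var(C) = 1 + 2² + 1 + 2·[2·0.35 + 0.24 + 2·0.55] = 6 + 4.08 = 10.08.
With uncorrelated errors the cross-covariances are all true-score covariance, so they carry over unchanged; only the diagonal terms shrink to ρᵢσᵢ².
True-score variance = [0.95 + 2²·0.82 + 0.71] + 4.08 = 4.94 + 4.08 = 9.02.
Reliability = 9.02 / 10.08 = 0.895.

0.895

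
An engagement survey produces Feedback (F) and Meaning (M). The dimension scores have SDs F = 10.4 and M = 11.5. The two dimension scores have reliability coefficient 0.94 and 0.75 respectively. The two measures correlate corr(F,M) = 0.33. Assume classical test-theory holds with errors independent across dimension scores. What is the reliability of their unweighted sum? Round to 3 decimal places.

Var(F+M) = 10.4² + 11.5² + 2·[10.4·11.5·0.33] = 240.41 + 78.936 = 319.346.
With uncorrelated errors the cross-covariances are all true-score covariance, so they carry over unchanged; only the diagonal terms shrink to ρᵢσᵢ².
True-score variance = [10.4²·0.94 + 11.5²·0.75] + 78.936 = 200.858 + 78.936 = 279.794.
Reliability = 279.794 / 319.346 = 0.876.

0.876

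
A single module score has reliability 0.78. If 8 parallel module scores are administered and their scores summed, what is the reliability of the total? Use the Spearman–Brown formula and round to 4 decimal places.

ρ_k = kρ / (1 + (k−1)ρ) = 8·0.78 / (1 + 7·0.78) = 6.240 / 6.460 = 0.9659.

0.9659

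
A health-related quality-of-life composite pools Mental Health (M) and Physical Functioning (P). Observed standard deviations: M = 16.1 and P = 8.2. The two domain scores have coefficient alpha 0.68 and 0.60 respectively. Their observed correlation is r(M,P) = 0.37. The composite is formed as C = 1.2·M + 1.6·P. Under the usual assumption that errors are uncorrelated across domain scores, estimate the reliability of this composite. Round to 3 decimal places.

Var(C) = 1.2²·16.1² + 1.6²·8.2² + 2·[1.92·16.1·8.2·0.37] = 545.397 + 187.574 = 732.971.
Because errors are independent across components, Cov(Tᵢ,Tⱼ) = Cov(Xᵢ,Xⱼ); the off-diagonal part of the true-score variance is the same as above.
True-score variance = [1.2²·16.1²·0.68 + 1.6²·8.2²·0.60] + 187.574 = 357.099 + 187.574 = 544.673.
Reliability = 544.673 / 732.971 = 0.743.

0.743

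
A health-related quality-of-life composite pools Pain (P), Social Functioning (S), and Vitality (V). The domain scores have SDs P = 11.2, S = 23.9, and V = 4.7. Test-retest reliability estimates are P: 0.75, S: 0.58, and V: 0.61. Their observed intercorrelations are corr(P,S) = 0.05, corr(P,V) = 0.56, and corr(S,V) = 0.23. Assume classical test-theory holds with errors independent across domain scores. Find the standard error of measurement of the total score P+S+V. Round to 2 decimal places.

16.73

Var(total) = 718.74 + 137.397 = 856.137.
True-score variance = 438.857 + 137.397 = 576.253, so reliability = 0.6731.
Error variance = 856.137 − 576.253 = 279.883; SEM = √279.883 = 16.73.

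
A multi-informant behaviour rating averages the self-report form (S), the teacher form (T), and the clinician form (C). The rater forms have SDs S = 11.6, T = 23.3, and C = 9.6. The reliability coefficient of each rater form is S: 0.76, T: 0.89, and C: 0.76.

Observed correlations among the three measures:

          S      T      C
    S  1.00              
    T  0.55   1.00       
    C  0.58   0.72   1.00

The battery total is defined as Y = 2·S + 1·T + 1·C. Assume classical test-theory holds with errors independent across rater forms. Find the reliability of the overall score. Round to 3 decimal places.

Var(Y) = 2²·11.6² + 23.3² + 9.6² + 2·[2·11.6·23.3·0.55 + 2·11.6·9.6·0.58 + 23.3·9.6·0.72] = 1173.29 + 1175.07 = 2348.36.
With uncorrelated errors the cross-covariances are all true-score covariance, so they carry over unchanged; only the diagonal terms shrink to ρᵢσᵢ².
True-score variance = [2²·11.6²·0.76 + 23.3²·0.89 + 9.6²·0.76] + 1175.07 = 962.276 + 1175.07 = 2137.35.
Reliability = 2137.35 / 2348.36 = 0.910.

0.910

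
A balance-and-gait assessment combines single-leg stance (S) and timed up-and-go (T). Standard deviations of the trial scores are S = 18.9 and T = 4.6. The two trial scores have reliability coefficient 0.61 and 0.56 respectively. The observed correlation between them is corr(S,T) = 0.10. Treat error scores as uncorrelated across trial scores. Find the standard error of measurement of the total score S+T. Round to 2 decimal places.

Var(total) = 378.37 + 17.388 = 395.758.
True-score variance = 229.748 + 17.388 = 247.136, so reliability = 0.6245.
Error variance = 395.758 − 247.136 = 148.622; SEM = √148.622 = 12.19.

12.19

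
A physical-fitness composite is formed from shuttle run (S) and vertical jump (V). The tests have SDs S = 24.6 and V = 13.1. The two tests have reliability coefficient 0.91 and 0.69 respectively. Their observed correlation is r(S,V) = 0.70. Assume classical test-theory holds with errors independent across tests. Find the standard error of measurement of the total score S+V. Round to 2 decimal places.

10.38

Var(total) = 776.77 + 451.164 = 1227.93.
True-score variance = 669.107 + 451.164 = 1120.27, so reliability = 0.9123.
Error variance = 1227.93 − 1120.27 = 107.663; SEM = √107.663 = 10.38.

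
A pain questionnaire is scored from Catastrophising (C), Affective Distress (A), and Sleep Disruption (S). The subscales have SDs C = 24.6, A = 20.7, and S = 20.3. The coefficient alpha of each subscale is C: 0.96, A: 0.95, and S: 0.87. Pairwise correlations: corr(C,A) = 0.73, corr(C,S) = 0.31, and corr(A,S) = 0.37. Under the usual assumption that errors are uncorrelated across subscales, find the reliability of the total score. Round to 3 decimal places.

0.965

Var(C+A+S) = 24.6² + 20.7² + 20.3² + 2·[24.6·20.7·0.73 + 24.6·20.3·0.31 + 20.7·20.3·0.37] = 1445.74 + 1364.03 = 2809.77.
Because errors are independent across components, Cov(Tᵢ,Tⱼ) = Cov(Xᵢ,Xⱼ); the off-diagonal part of the true-score variance is the same as above.
True-score variance = [24.6²·0.96 + 20.7²·0.95 + 20.3²·0.87] + 1364.03 = 1346.54 + 1364.03 = 2710.57.
Reliability = 2710.57 / 2809.77 = 0.965.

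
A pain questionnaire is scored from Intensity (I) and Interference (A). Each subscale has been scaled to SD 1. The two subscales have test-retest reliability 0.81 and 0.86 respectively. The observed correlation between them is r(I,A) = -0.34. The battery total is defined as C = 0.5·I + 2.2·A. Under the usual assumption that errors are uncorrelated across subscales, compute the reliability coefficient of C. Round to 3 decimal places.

Var(C) = 0.5² + 2.2² + 2·[1.1·(-0.34)] = 5.09 − 0.748 = 4.342.
Because errors are independent across components, Cov(Tᵢ,Tⱼ) = Cov(Xᵢ,Xⱼ); the off-diagonal part of the true-score variance is the same as above.
True-score variance = [0.5²·0.81 + 2.2²·0.86] − 0.748 = 4.3649 − 0.748 = 3.6169.
Reliability = 3.6169 / 4.342 = 0.833.

0.833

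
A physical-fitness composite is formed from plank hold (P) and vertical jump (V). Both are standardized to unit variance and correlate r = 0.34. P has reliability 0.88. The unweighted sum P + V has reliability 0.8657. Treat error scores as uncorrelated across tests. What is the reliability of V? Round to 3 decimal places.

0.760

Var(P+V) = 2 + 2·0.34 = 2.680.
True-score variance = ρ_P + ρ_V + 2·0.34, so 0.8657 = (0.88 + ρ_V + 0.68) / 2.680.
ρ_V = 0.8657·2.680 − 0.88 − 0.68 = 0.760.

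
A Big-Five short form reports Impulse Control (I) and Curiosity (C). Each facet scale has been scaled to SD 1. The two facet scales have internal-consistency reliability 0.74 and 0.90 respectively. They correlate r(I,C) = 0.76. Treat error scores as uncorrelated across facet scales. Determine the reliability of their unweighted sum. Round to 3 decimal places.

0.898

Var(I+C) = 2 + 2·[0.76] = 2 + 1.52 = 3.52.
With uncorrelated errors the cross-covariances are all true-score covariance, so they carry over unchanged; only the diagonal terms shrink to ρᵢσᵢ².
True-score variance = [0.74 + 0.90] + 1.52 = 1.64 + 1.52 = 3.16.
Reliability = 3.16 / 3.52 = 0.898.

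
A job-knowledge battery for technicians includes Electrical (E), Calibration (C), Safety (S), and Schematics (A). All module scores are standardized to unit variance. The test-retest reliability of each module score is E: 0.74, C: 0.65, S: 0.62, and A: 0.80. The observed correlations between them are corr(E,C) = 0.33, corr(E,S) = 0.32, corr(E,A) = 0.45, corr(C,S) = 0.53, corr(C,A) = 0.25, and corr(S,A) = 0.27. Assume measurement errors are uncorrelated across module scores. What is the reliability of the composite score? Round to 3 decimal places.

Var(E+C+S+A) = 4 + 2·[0.33 + 0.32 + 0.45 + 0.53 + 0.25 + 0.27] = 4 + 4.3 = 8.3.
Under uncorrelated errors the observed covariances equal the true-score covariances, so only the own-variance terms attenuate.
True-score variance = [0.74 + 0.65 + 0.62 + 0.80] + 4.3 = 2.81 + 4.3 = 7.11.
Reliability = 7.11 / 8.3 = 0.857.

0.857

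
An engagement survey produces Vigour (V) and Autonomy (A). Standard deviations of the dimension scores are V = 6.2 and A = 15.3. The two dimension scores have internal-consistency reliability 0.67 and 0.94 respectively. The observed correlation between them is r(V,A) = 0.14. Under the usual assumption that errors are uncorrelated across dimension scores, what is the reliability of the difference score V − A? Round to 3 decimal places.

Var(V−A) = 6.2² + 15.3² − 2·6.2·15.3·0.14 = 272.53 − 26.5608 = 245.969.
Because errors are independent across components, Cov(Tᵢ,Tⱼ) = Cov(Xᵢ,Xⱼ); the off-diagonal part of the true-score variance is the same as above.
True-score variance = [6.2²·0.67 + 15.3²·0.94] − 26.5608 = 245.799 − 26.5608 = 219.239.
Reliability = 219.239 / 245.969 = 0.891.

0.891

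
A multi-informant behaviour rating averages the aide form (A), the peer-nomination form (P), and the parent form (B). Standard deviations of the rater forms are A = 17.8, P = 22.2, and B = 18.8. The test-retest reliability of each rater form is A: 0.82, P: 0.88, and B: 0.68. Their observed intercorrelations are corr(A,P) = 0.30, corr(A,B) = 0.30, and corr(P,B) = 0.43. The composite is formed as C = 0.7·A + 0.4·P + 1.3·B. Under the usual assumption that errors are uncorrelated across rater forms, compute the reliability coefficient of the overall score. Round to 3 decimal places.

0.820

Var(C) = 0.7²·17.8² + 0.4²·22.2² + 1.3²·18.8² + 2·[0.28·17.8·22.2·0.30 + 0.91·17.8·18.8·0.30 + 0.52·22.2·18.8·0.43] = 831.42 + 435.744 = 1267.16.
With uncorrelated errors the cross-covariances are all true-score covariance, so they carry over unchanged; only the diagonal terms shrink to ρᵢσᵢ².
True-score variance = [0.7²·17.8²·0.82 + 0.4²·22.2²·0.88 + 1.3²·18.8²·0.68] + 435.744 = 602.871 + 435.744 = 1038.62.
Reliability = 1038.62 / 1267.16 = 0.820.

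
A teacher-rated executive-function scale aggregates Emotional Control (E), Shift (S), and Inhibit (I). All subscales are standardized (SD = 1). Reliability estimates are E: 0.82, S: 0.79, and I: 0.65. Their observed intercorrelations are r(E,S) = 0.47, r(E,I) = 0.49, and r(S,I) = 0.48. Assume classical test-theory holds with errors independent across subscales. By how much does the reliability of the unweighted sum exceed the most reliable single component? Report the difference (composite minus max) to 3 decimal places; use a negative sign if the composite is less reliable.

0.054

Var(sum) = 3 + 2.88 = 5.88; true-score variance = 2.26 + 2.88 = 5.14; composite reliability = 0.8741.
Max component reliability = 0.8200.
Difference = 0.8741 − 0.8200 = 0.054.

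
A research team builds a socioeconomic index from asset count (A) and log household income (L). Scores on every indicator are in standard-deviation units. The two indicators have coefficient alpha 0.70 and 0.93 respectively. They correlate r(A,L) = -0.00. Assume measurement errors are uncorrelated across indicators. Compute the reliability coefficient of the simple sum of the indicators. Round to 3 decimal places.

Var(A+L) = 2 + 2·[-0.00] = 2 + 0 = 2.
With uncorrelated errors the cross-covariances are all true-score covariance, so they carry over unchanged; only the diagonal terms shrink to ρᵢσᵢ².
True-score variance = [0.70 + 0.93] + 0 = 1.63 + 0 = 1.63.
Reliability = 1.63 / 2 = 0.815.

0.815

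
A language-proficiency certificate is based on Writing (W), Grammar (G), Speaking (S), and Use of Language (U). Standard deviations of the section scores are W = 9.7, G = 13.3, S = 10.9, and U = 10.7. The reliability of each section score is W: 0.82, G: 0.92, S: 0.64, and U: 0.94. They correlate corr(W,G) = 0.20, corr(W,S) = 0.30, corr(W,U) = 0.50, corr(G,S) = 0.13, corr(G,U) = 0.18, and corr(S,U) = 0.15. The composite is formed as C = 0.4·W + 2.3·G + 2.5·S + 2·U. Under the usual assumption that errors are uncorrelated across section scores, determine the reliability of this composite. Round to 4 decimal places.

0.8747

Var(C) = 0.4²·9.7² + 2.3²·13.3² + 2.5²·10.9² + 2²·10.7² + 2·[0.92·9.7·13.3·0.20 + 9.7·10.9·0.30 + 0.8·9.7·10.7·0.50 + 5.75·13.3·10.9·0.13 + 4.6·13.3·10.7·0.18 + 5·10.9·10.7·0.15] = 2151.32 + 821.286 = 2972.61.
Under uncorrelated errors the observed covariances equal the true-score covariances, so only the own-variance terms attenuate.
True-score variance = [0.4²·9.7²·0.82 + 2.3²·13.3²·0.92 + 2.5²·10.9²·0.64 + 2²·10.7²·0.94] + 821.286 = 1778.96 + 821.286 = 2600.24.
Reliability = 2600.24 / 2972.61 = 0.8747.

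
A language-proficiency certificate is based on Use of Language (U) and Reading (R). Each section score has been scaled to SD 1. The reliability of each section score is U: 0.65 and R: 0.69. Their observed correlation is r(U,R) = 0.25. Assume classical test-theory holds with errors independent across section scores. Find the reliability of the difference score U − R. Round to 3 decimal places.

Var(U−R) = 1 + 1 − 2·0.25 = 2 − 0.5 = 1.5.
Under uncorrelated errors the observed covariances equal the true-score covariances, so only the own-variance terms attenuate.
True-score variance = [0.65 + 0.69] − 0.5 = 1.34 − 0.5 = 0.84.
Reliability = 0.84 / 1.5 = 0.560.

0.560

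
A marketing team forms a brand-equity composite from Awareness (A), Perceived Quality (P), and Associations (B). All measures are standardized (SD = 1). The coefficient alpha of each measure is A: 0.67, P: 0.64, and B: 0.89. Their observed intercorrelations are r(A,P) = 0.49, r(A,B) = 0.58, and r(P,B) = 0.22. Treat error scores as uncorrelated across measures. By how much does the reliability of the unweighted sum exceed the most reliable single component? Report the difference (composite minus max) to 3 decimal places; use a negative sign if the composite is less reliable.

Var(sum) = 3 + 2.58 = 5.58; true-score variance = 2.2 + 2.58 = 4.78; composite reliability = 0.8566.
Max component reliability = 0.8900.
Difference = 0.8566 − 0.8900 = -0.033.

-0.033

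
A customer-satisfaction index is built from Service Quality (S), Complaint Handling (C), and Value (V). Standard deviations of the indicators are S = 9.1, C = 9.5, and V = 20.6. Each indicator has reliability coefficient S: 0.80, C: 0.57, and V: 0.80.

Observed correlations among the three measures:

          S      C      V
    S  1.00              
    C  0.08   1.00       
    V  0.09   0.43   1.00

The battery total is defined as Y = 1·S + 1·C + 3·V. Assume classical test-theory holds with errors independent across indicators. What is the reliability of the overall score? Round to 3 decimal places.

0.822

Var(Y) = 9.1² + 9.5² + 3²·20.6² + 2·[9.1·9.5·0.08 + 3·9.1·20.6·0.09 + 3·9.5·20.6·0.43] = 3992.3 + 619.966 = 4612.27.
Under uncorrelated errors the observed covariances equal the true-score covariances, so only the own-variance terms attenuate.
True-score variance = [9.1²·0.80 + 9.5²·0.57 + 3²·20.6²·0.80] + 619.966 = 3173.08 + 619.966 = 3793.05.
Reliability = 3793.05 / 4612.27 = 0.822.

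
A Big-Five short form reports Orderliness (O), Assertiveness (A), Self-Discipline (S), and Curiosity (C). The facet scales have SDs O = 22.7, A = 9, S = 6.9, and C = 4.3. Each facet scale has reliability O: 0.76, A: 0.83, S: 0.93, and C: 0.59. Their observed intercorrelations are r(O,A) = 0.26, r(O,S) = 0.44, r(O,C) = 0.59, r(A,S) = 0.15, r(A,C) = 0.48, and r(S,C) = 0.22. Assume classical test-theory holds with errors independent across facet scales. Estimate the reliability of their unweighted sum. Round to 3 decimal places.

0.864

Var(O+A+S+C) = 22.7² + 9² + 6.9² + 4.3² + 2·[22.7·9·0.26 + 22.7·6.9·0.44 + 22.7·4.3·0.59 + 9·6.9·0.15 + 9·4.3·0.48 + 6.9·4.3·0.22] = 662.39 + 428.087 = 1090.48.
Because errors are independent across components, Cov(Tᵢ,Tⱼ) = Cov(Xᵢ,Xⱼ); the off-diagonal part of the true-score variance is the same as above.
True-score variance = [22.7²·0.76 + 9²·0.83 + 6.9²·0.93 + 4.3²·0.59] + 428.087 = 514.037 + 428.087 = 942.124.
Reliability = 942.124 / 1090.48 = 0.864.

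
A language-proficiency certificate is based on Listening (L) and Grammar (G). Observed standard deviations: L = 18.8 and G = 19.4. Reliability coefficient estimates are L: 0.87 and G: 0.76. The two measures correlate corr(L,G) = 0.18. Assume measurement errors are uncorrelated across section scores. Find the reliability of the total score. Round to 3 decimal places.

0.842

Var(L+G) = 18.8² + 19.4² + 2·[18.8·19.4·0.18] = 729.8 + 131.299 = 861.099.
With uncorrelated errors the cross-covariances are all true-score covariance, so they carry over unchanged; only the diagonal terms shrink to ρᵢσᵢ².
True-score variance = [18.8²·0.87 + 19.4²·0.76] + 131.299 = 593.526 + 131.299 = 724.826.
Reliability = 724.826 / 861.099 = 0.842.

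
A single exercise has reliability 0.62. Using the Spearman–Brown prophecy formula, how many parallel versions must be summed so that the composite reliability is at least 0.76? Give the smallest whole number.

k ≥ ρ*(1−ρ₁)/(ρ₁(1−ρ*)) = 0.76·0.38 / (0.62·0.24) = 1.941.
Smallest integer k = 2.

2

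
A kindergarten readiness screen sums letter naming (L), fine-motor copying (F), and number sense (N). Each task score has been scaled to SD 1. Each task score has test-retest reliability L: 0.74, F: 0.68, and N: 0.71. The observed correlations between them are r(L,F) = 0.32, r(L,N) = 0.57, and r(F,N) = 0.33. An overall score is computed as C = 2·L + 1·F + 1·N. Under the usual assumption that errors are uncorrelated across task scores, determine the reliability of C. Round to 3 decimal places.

Var(C) = 2² + 1 + 1 + 2·[2·0.32 + 2·0.57 + 0.33] = 6 + 4.22 = 10.22.
Because errors are independent across components, Cov(Tᵢ,Tⱼ) = Cov(Xᵢ,Xⱼ); the off-diagonal part of the true-score variance is the same as above.
True-score variance = [2²·0.74 + 0.68 + 0.71] + 4.22 = 4.35 + 4.22 = 8.57.
Reliability = 8.57 / 10.22 = 0.839.

0.839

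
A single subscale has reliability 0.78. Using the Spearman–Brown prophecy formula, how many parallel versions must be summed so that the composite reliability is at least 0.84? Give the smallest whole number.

2

k ≥ ρ*(1−ρ₁)/(ρ₁(1−ρ*)) = 0.84·0.22 / (0.78·0.16) = 1.481.
Smallest integer k = 2.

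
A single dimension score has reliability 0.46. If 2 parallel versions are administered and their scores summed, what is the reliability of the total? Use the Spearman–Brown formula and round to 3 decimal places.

ρ_k = kρ / (1 + (k−1)ρ) = 2·0.46 / (1 + 1·0.46) = 0.920 / 1.460 = 0.630.

0.630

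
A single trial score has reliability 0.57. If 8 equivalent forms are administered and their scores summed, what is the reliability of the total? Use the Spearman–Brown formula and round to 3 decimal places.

ρ_k = kρ / (1 + (k−1)ρ) = 8·0.57 / (1 + 7·0.57) = 4.560 / 4.990 = 0.914.

0.914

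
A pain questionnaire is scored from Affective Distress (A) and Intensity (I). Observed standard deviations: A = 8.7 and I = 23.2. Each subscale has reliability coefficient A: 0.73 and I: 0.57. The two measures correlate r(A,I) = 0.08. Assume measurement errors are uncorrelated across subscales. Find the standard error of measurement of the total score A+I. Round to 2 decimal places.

Var(total) = 613.93 + 32.2944 = 646.224.
True-score variance = 362.05 + 32.2944 = 394.345, so reliability = 0.6102.
Error variance = 646.224 − 394.345 = 251.88; SEM = √251.88 = 15.87.

15.87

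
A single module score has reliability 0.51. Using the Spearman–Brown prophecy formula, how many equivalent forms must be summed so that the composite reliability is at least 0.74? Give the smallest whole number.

k ≥ ρ*(1−ρ₁)/(ρ₁(1−ρ*)) = 0.74·0.49 / (0.51·0.26) = 2.735.
Smallest integer k = 3.

3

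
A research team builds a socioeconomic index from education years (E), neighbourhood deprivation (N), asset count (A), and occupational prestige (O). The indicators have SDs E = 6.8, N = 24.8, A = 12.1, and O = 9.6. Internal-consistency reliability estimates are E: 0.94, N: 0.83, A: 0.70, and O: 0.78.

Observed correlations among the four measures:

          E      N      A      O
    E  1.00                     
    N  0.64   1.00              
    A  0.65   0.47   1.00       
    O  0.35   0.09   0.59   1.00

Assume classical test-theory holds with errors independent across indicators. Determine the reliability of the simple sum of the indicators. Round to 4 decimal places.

0.9009

Var(E+N+A+O) = 6.8² + 24.8² + 12.1² + 9.6² + 2·[6.8·24.8·0.64 + 6.8·12.1·0.65 + 6.8·9.6·0.35 + 24.8·12.1·0.47 + 24.8·9.6·0.09 + 12.1·9.6·0.59] = 899.85 + 830.518 = 1730.37.
With uncorrelated errors the cross-covariances are all true-score covariance, so they carry over unchanged; only the diagonal terms shrink to ρᵢσᵢ².
True-score variance = [6.8²·0.94 + 24.8²·0.83 + 12.1²·0.70 + 9.6²·0.78] + 830.518 = 728.321 + 830.518 = 1558.84.
Reliability = 1558.84 / 1730.37 = 0.9009.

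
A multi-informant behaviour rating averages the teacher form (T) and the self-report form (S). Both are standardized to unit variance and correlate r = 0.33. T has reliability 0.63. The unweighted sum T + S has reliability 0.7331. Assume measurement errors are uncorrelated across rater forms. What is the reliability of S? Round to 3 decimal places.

0.660

Var(T+S) = 2 + 2·0.33 = 2.660.
True-score variance = ρ_T + ρ_S + 2·0.33, so 0.7331 = (0.63 + ρ_S + 0.66) / 2.660.
ρ_S = 0.7331·2.660 − 0.63 − 0.66 = 0.660.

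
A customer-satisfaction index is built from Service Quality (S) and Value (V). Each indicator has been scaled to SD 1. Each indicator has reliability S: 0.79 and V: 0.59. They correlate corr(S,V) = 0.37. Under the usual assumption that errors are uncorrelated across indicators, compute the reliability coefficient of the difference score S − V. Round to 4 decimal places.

Var(S−V) = 1 + 1 − 2·0.37 = 2 − 0.74 = 1.26.
Because errors are independent across components, Cov(Tᵢ,Tⱼ) = Cov(Xᵢ,Xⱼ); the off-diagonal part of the true-score variance is the same as above.
True-score variance = [0.79 + 0.59] − 0.74 = 1.38 − 0.74 = 0.64.
Reliability = 0.64 / 1.26 = 0.5079.

0.5079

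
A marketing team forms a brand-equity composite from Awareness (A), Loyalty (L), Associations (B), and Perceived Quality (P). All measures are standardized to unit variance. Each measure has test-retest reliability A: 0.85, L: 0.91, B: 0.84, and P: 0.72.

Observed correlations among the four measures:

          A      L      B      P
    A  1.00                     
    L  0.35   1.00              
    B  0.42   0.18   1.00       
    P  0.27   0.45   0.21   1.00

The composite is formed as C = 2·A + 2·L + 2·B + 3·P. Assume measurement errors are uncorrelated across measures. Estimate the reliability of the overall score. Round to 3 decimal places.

Var(C) = 2² + 2² + 2² + 3² + 2·[4·0.35 + 4·0.42 + 6·0.27 + 4·0.18 + 6·0.45 + 6·0.21] = 21 + 18.76 = 39.76.
Under uncorrelated errors the observed covariances equal the true-score covariances, so only the own-variance terms attenuate.
True-score variance = [2²·0.85 + 2²·0.91 + 2²·0.84 + 3²·0.72] + 18.76 = 16.88 + 18.76 = 35.64.
Reliability = 35.64 / 39.76 = 0.896.

0.896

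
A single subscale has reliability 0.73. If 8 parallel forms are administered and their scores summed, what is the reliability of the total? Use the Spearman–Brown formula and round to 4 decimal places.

0.9558

ρ_k = kρ / (1 + (k−1)ρ) = 8·0.73 / (1 + 7·0.73) = 5.840 / 6.110 = 0.9558.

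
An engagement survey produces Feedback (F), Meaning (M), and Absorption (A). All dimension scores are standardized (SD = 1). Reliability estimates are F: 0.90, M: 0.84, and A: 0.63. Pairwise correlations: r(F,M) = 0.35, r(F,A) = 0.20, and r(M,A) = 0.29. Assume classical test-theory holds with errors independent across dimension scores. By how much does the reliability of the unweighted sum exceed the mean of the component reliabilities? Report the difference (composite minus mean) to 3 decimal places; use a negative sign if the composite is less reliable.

Var(sum) = 3 + 1.68 = 4.68; true-score variance = 2.37 + 1.68 = 4.05; composite reliability = 0.8654.
Mean component reliability = 0.7900.
Difference = 0.8654 − 0.7900 = 0.075.

0.075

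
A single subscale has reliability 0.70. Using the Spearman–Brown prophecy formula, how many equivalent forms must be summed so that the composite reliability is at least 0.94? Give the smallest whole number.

7

k ≥ ρ*(1−ρ₁)/(ρ₁(1−ρ*)) = 0.94·0.30 / (0.70·0.06) = 6.714.
Smallest integer k = 7.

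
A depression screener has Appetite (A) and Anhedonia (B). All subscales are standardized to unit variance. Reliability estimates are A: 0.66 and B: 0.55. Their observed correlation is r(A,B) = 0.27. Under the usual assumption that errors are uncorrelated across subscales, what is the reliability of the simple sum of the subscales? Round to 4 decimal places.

0.6890

Var(A+B) = 2 + 2·[0.27] = 2 + 0.54 = 2.54.
Because errors are independent across components, Cov(Tᵢ,Tⱼ) = Cov(Xᵢ,Xⱼ); the off-diagonal part of the true-score variance is the same as above.
True-score variance = [0.66 + 0.55] + 0.54 = 1.21 + 0.54 = 1.75.
Reliability = 1.75 / 2.54 = 0.6890.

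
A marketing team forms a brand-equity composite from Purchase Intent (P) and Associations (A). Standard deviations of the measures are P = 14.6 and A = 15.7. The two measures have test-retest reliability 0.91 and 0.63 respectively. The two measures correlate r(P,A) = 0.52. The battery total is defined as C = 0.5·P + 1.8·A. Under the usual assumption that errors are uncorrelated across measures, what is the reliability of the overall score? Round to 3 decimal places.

Var(C) = 0.5²·14.6² + 1.8²·15.7² + 2·[0.9·14.6·15.7·0.52] = 851.918 + 214.55 = 1066.47.
With uncorrelated errors the cross-covariances are all true-score covariance, so they carry over unchanged; only the diagonal terms shrink to ρᵢσᵢ².
True-score variance = [0.5²·14.6²·0.91 + 1.8²·15.7²·0.63] + 214.55 = 551.629 + 214.55 = 766.179.
Reliability = 766.179 / 1066.47 = 0.718.

0.718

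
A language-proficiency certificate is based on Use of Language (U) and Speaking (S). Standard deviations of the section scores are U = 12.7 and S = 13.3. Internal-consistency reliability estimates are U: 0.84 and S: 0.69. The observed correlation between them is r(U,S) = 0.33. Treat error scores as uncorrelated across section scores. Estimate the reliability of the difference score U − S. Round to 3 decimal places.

0.644

Var(U−S) = 12.7² + 13.3² − 2·12.7·13.3·0.33 = 338.18 − 111.481 = 226.699.
Under uncorrelated errors the observed covariances equal the true-score covariances, so only the own-variance terms attenuate.
True-score variance = [12.7²·0.84 + 13.3²·0.69] − 111.481 = 257.538 − 111.481 = 146.057.
Reliability = 146.057 / 226.699 = 0.644.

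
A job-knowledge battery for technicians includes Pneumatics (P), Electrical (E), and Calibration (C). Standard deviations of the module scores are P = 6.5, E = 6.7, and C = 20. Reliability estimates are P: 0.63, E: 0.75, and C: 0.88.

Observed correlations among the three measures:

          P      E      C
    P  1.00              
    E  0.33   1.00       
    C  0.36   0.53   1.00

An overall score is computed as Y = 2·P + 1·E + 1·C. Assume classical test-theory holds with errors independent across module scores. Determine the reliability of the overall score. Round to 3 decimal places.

Var(Y) = 2²·6.5² + 6.7² + 20² + 2·[2·6.5·6.7·0.33 + 2·6.5·20·0.36 + 6.7·20·0.53] = 613.89 + 386.726 = 1000.62.
Under uncorrelated errors the observed covariances equal the true-score covariances, so only the own-variance terms attenuate.
True-score variance = [2²·6.5²·0.63 + 6.7²·0.75 + 20²·0.88] + 386.726 = 492.137 + 386.726 = 878.863.
Reliability = 878.863 / 1000.62 = 0.878.

0.878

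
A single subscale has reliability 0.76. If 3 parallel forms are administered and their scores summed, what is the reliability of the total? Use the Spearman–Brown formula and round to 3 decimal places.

ρ_k = kρ / (1 + (k−1)ρ) = 3·0.76 / (1 + 2·0.76) = 2.280 / 2.520 = 0.905.

0.905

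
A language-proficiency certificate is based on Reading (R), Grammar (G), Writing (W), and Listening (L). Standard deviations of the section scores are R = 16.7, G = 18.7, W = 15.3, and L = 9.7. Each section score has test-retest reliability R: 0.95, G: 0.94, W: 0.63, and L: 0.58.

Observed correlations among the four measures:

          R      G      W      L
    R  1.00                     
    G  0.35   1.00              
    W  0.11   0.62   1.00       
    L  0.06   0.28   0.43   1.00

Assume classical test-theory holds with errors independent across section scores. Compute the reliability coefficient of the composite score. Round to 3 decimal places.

Var(R+G+W+L) = 16.7² + 18.7² + 15.3² + 9.7² + 2·[16.7·18.7·0.35 + 16.7·15.3·0.11 + 16.7·9.7·0.06 + 18.7·15.3·0.62 + 18.7·9.7·0.28 + 15.3·9.7·0.43] = 956.76 + 878.241 = 1835.
Because errors are independent across components, Cov(Tᵢ,Tⱼ) = Cov(Xᵢ,Xⱼ); the off-diagonal part of the true-score variance is the same as above.
True-score variance = [16.7²·0.95 + 18.7²·0.94 + 15.3²·0.63 + 9.7²·0.58] + 878.241 = 795.703 + 878.241 = 1673.94.
Reliability = 1673.94 / 1835 = 0.912.

0.912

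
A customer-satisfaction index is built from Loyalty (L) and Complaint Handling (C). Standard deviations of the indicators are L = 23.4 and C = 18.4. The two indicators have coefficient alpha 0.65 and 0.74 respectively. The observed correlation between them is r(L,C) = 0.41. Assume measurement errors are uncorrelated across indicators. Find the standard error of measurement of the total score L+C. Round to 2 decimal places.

Var(total) = 886.12 + 353.059 = 1239.18.
True-score variance = 606.448 + 353.059 = 959.508, so reliability = 0.7743.
Error variance = 1239.18 − 959.508 = 279.672; SEM = √279.672 = 16.72.

16.72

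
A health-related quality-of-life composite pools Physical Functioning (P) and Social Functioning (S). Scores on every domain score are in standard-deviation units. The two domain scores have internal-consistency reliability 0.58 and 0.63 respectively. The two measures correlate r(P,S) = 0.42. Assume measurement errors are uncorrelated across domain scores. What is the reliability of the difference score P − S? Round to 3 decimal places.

Var(P−S) = 1 + 1 − 2·0.42 = 2 − 0.84 = 1.16.
With uncorrelated errors the cross-covariances are all true-score covariance, so they carry over unchanged; only the diagonal terms shrink to ρᵢσᵢ².
True-score variance = [0.58 + 0.63] − 0.84 = 1.21 − 0.84 = 0.37.
Reliability = 0.37 / 1.16 = 0.319.

0.319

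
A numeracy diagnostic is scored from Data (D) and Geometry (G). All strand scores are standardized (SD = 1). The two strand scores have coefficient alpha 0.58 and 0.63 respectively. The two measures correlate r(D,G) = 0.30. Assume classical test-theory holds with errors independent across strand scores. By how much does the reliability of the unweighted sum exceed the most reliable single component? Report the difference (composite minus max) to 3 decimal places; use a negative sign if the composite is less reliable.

0.066

Var(sum) = 2 + 0.6 = 2.6; true-score variance = 1.21 + 0.6 = 1.81; composite reliability = 0.6962.
Max component reliability = 0.6300.
Difference = 0.6962 − 0.6300 = 0.066.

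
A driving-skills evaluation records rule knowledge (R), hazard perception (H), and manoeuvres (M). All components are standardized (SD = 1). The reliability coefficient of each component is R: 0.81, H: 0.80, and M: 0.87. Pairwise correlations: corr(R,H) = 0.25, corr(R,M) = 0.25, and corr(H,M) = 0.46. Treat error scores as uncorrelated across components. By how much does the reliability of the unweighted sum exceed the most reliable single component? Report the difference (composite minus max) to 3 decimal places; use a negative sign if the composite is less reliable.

Var(sum) = 3 + 1.92 = 4.92; true-score variance = 2.48 + 1.92 = 4.4; composite reliability = 0.8943.
Max component reliability = 0.8700.
Difference = 0.8943 − 0.8700 = 0.024.

0.024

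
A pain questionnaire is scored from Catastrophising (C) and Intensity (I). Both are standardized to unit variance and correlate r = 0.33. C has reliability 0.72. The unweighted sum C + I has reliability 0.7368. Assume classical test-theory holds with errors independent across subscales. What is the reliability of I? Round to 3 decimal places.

Var(C+I) = 2 + 2·0.33 = 2.660.
True-score variance = ρ_C + ρ_I + 2·0.33, so 0.7368 = (0.72 + ρ_I + 0.66) / 2.660.
ρ_I = 0.7368·2.660 − 0.72 − 0.66 = 0.580.

0.580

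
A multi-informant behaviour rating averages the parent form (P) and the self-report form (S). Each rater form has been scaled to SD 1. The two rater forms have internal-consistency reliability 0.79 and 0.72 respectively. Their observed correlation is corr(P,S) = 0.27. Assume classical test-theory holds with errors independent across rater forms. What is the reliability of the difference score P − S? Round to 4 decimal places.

Var(P−S) = 1 + 1 − 2·0.27 = 2 − 0.54 = 1.46.
With uncorrelated errors the cross-covariances are all true-score covariance, so they carry over unchanged; only the diagonal terms shrink to ρᵢσᵢ².
True-score variance = [0.79 + 0.72] − 0.54 = 1.51 − 0.54 = 0.97.
Reliability = 0.97 / 1.46 = 0.6644.

0.6644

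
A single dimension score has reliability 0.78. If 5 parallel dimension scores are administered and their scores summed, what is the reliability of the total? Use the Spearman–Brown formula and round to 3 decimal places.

0.947

ρ_k = kρ / (1 + (k−1)ρ) = 5·0.78 / (1 + 4·0.78) = 3.900 / 4.120 = 0.947.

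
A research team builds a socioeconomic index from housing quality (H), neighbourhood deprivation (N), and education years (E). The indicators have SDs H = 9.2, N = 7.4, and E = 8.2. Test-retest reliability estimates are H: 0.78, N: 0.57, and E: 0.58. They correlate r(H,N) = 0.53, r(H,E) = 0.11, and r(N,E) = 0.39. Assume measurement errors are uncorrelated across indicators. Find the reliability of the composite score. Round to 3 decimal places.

0.795

Var(H+N+E) = 9.2² + 7.4² + 8.2² + 2·[9.2·7.4·0.53 + 9.2·8.2·0.11 + 7.4·8.2·0.39] = 206.64 + 136.092 = 342.732.
Because errors are independent across components, Cov(Tᵢ,Tⱼ) = Cov(Xᵢ,Xⱼ); the off-diagonal part of the true-score variance is the same as above.
True-score variance = [9.2²·0.78 + 7.4²·0.57 + 8.2²·0.58] + 136.092 = 136.232 + 136.092 = 272.324.
Reliability = 272.324 / 342.732 = 0.795.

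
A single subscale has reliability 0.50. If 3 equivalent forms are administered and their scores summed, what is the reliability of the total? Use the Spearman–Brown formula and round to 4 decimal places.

0.7500

ρ_k = kρ / (1 + (k−1)ρ) = 3·0.50 / (1 + 2·0.50) = 1.500 / 2.000 = 0.7500.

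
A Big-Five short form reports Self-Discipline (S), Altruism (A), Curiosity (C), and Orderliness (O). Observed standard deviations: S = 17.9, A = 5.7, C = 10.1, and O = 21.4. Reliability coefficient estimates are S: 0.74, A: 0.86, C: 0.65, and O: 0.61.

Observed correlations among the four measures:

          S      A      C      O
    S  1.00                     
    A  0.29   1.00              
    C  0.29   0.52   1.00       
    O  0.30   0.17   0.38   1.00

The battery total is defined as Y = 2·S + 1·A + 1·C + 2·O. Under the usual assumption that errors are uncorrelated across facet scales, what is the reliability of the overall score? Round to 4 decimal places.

0.7810

Var(Y) = 2²·17.9² + 5.7² + 10.1² + 2²·21.4² + 2·[2·17.9·5.7·0.29 + 2·17.9·10.1·0.29 + 4·17.9·21.4·0.30 + 5.7·10.1·0.52 + 2·5.7·21.4·0.17 + 2·10.1·21.4·0.38] = 3247.98 + 1718.77 = 4966.75.
Because errors are independent across components, Cov(Tᵢ,Tⱼ) = Cov(Xᵢ,Xⱼ); the off-diagonal part of the true-score variance is the same as above.
True-score variance = [2²·17.9²·0.74 + 5.7²·0.86 + 10.1²·0.65 + 2²·21.4²·0.61] + 1718.77 = 2160.08 + 1718.77 = 3878.85.
Reliability = 3878.85 / 4966.75 = 0.7810.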